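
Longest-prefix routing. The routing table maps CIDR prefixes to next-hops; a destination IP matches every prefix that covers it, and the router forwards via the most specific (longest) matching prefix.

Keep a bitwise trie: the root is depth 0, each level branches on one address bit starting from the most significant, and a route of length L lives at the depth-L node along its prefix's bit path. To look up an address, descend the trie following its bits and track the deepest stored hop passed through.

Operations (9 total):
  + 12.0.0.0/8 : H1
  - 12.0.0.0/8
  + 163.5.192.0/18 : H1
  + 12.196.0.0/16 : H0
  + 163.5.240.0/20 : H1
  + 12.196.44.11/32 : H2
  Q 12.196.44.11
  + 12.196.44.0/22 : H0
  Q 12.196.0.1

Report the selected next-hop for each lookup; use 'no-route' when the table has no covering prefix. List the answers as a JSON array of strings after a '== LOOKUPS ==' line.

Process each operation:
  + 12.0.0.0/8 (H1) depth=8
  del 12.0.0.0/8 (clear depth 8)
  + 163.5.192.0/18 (H1) depth=18
  + 12.196.0.0/16 (H0) depth=16
  + 163.5.240.0/20 (H1) depth=20
  + 12.196.44.11/32 (H2) depth=32
  lookup 12.196.44.11: bits 00001100110001000010110000001011 walk d0:-→d1:-→d2:-→d3:-→d4:-→d5:-→d6:-→d7:-→d8:-→d9:-→d10:-→d11:-→d12:-→d13:-→d14:-→d15:-→d16:H0→d17:-→d18:-→d19:-→d20:-→d21:-→d22:-→d23:-→d24:-→d25:-→d26:-→d27:-→d28:-→d29:-→d30:-→d31:-→d32:H2 -> H2
  + 12.196.44.0/22 (H0) depth=22
  lookup 12.196.0.1: bits 000011001100010000 walk d0:-→d1:-→d2:-→d3:-→d4:-→d5:-→d6:-→d7:-→d8:-→d9:-→d10:-→d11:-→d12:-→d13:-→d14:-→d15:-→d16:H0→d17:-→d18:- -> H0

== LOOKUPS ==
["H2","H0"]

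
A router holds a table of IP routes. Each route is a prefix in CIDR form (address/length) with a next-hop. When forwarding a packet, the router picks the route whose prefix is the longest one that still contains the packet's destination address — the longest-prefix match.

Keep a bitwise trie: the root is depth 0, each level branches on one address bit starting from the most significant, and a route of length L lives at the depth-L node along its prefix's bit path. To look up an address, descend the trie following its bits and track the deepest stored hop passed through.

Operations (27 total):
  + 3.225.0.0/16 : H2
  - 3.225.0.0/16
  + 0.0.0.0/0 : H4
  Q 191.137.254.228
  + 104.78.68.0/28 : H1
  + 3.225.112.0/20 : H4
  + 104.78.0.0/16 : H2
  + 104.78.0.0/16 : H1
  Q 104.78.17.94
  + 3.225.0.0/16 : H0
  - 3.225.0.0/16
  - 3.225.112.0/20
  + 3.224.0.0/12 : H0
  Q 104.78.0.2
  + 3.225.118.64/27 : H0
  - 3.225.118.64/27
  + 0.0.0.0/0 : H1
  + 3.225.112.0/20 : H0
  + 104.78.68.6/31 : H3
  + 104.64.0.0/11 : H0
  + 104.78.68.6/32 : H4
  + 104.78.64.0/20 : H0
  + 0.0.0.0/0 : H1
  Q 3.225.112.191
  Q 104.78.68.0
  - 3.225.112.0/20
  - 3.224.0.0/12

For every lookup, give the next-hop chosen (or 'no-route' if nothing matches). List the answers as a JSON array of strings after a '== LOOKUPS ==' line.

Process each operation:
  + 3.225.0.0/16 (H2) depth=16
  del 3.225.0.0/16 (clear depth 16)
  + 0.0.0.0/0 (H4) depth=0
  Q 191.137.254.228: descend ε ; hops seen [H4] ; pick H4
  + 104.78.68.0/28 (H1) depth=28
  + 3.225.112.0/20 (H4) depth=20
  + 104.78.0.0/16 (H2) depth=16
  + 104.78.0.0/16 (H1) depth=16
  Q 104.78.17.94: descend 01101000010011100 ; hops seen [H4,H1] ; pick H1
  + 3.225.0.0/16 (H0) depth=16
  del 3.225.0.0/16 (clear depth 16)
  del 3.225.112.0/20 (clear depth 20)
  + 3.224.0.0/12 (H0) depth=12
  Q 104.78.0.2: descend 01101000010011100 ; hops seen [H4,H1] ; pick H1
  + 3.225.118.64/27 (H0) depth=27
  del 3.225.118.64/27 (clear depth 27)
  + 0.0.0.0/0 (H1) depth=0
  + 3.225.112.0/20 (H0) depth=20
  + 104.78.68.6/31 (H3) depth=31
  + 104.64.0.0/11 (H0) depth=11
  + 104.78.68.6/32 (H4) depth=32
  + 104.78.64.0/20 (H0) depth=20
  + 0.0.0.0/0 (H1) depth=0
  Q 3.225.112.191: descend 000000111110000101110 ; hops seen [H1,H0,H0] ; pick H0
  Q 104.78.68.0: descend 01101000010011100100010000000 ; hops seen [H1,H0,H1,H0,H1] ; pick H1
  del 3.225.112.0/20 (clear depth 20)
  del 3.224.0.0/12 (clear depth 12)

== LOOKUPS ==
["H4","H1","H1","H0","H1"]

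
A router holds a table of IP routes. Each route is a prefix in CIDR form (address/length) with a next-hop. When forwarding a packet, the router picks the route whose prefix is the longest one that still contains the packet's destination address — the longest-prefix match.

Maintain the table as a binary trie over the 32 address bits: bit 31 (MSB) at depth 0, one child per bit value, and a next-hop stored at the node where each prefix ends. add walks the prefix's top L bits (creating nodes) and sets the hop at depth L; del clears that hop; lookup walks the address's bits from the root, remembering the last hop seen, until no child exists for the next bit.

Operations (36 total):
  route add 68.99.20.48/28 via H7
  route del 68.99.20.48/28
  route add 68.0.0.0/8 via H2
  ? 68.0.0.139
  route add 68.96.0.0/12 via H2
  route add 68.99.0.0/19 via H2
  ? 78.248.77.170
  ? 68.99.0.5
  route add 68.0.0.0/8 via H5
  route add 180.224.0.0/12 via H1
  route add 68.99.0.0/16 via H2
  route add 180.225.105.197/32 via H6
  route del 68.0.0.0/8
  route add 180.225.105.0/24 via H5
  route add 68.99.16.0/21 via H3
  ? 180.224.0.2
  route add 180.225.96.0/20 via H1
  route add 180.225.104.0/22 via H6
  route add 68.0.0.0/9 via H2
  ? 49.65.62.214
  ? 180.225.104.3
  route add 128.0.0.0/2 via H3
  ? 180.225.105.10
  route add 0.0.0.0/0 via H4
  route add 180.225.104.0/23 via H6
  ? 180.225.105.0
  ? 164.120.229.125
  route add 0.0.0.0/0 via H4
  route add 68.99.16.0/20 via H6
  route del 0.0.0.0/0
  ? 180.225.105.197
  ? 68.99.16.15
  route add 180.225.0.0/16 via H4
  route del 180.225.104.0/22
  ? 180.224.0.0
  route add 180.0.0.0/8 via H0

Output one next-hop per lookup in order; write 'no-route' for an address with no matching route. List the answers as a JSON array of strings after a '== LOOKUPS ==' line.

Process each operation:
  + 68.99.20.48/28 (H7) depth=28
  del 68.99.20.48/28 (clear depth 28)
  + 68.0.0.0/8 (H2) depth=8
  lookup 68.0.0.139: bits 010001000 walk d0:-→d1:-→d2:-→d3:-→d4:-→d5:-→d6:-→d7:-→d8:H2→d9:- -> H2
  + 68.96.0.0/12 (H2) depth=12
  + 68.99.0.0/19 (H2) depth=19
  lookup 78.248.77.170: bits 0100 walk d0:-→d1:-→d2:-→d3:-→d4:- -> no-route
  lookup 68.99.0.5: bits 0100010001100011000 walk d0:-→d1:-→d2:-→d3:-→d4:-→d5:-→d6:-→d7:-→d8:H2→d9:-→d10:-→d11:-→d12:H2→d13:-→d14:-→d15:-→d16:-→d17:-→d18:-→d19:H2 -> H2
  + 68.0.0.0/8 (H5) depth=8
  + 180.224.0.0/12 (H1) depth=12
  + 68.99.0.0/16 (H2) depth=16
  + 180.225.105.197/32 (H6) depth=32
  del 68.0.0.0/8 (clear depth 8)
  + 180.225.105.0/24 (H5) depth=24
  + 68.99.16.0/21 (H3) depth=21
  lookup 180.224.0.2: bits 101101001110000 walk d0:-→d1:-→d2:-→d3:-→d4:-→d5:-→d6:-→d7:-→d8:-→d9:-→d10:-→d11:-→d12:H1→d13:-→d14:-→d15:- -> H1
  + 180.225.96.0/20 (H1) depth=20
  + 180.225.104.0/22 (H6) depth=22
  + 68.0.0.0/9 (H2) depth=9
  lookup 49.65.62.214: bits 0 walk d0:-→d1:- -> no-route
  lookup 180.225.104.3: bits 10110100111000010110100 walk d0:-→d1:-→d2:-→d3:-→d4:-→d5:-→d6:-→d7:-→d8:-→d9:-→d10:-→d11:-→d12:H1→d13:-→d14:-→d15:-→d16:-→d17:-→d18:-→d19:-→d20:H1→d21:-→d22:H6→d23:- -> H6
  + 128.0.0.0/2 (H3) depth=2
  lookup 180.225.105.10: bits 101101001110000101101001 walk d0:-→d1:-→d2:H3→d3:-→d4:-→d5:-→d6:-→d7:-→d8:-→d9:-→d10:-→d11:-→d12:H1→d13:-→d14:-→d15:-→d16:-→d17:-→d18:-→d19:-→d20:H1→d21:-→d22:H6→d23:-→d24:H5 -> H5
  + 0.0.0.0/0 (H4) depth=0
  + 180.225.104.0/23 (H6) depth=23
  lookup 180.225.105.0: bits 101101001110000101101001 walk d0:H4→d1:-→d2:H3→d3:-→d4:-→d5:-→d6:-→d7:-→d8:-→d9:-→d10:-→d11:-→d12:H1→d13:-→d14:-→d15:-→d16:-→d17:-→d18:-→d19:-→d20:H1→d21:-→d22:H6→d23:H6→d24:H5 -> H5
  lookup 164.120.229.125: bits 101 walk d0:H4→d1:-→d2:H3→d3:- -> H3
  + 0.0.0.0/0 (H4) depth=0
  + 68.99.16.0/20 (H6) depth=20
  del 0.0.0.0/0 (clear depth 0)
  lookup 180.225.105.197: bits 10110100111000010110100111000101 walk d0:-→d1:-→d2:H3→d3:-→d4:-→d5:-→d6:-→d7:-→d8:-→d9:-→d10:-→d11:-→d12:H1→d13:-→d14:-→d15:-→d16:-→d17:-→d18:-→d19:-→d20:H1→d21:-→d22:H6→d23:H6→d24:H5→d25:-→d26:-→d27:-→d28:-→d29:-→d30:-→d31:-→d32:H6 -> H6
  lookup 68.99.16.15: bits 010001000110001100010 walk d0:-→d1:-→d2:-→d3:-→d4:-→d5:-→d6:-→d7:-→d8:-→d9:H2→d10:-→d11:-→d12:H2→d13:-→d14:-→d15:-→d16:H2→d17:-→d18:-→d19:H2→d20:H6→d21:H3 -> H3
  + 180.225.0.0/16 (H4) depth=16
  del 180.225.104.0/22 (clear depth 22)
  lookup 180.224.0.0: bits 101101001110000 walk d0:-→d1:-→d2:H3→d3:-→d4:-→d5:-→d6:-→d7:-→d8:-→d9:-→d10:-→d11:-→d12:H1→d13:-→d14:-→d15:- -> H1
  + 180.0.0.0/8 (H0) depth=8

== LOOKUPS ==
["H2","no-route","H2","H1","no-route","H6","H5","H5","H3","H6","H3","H1"]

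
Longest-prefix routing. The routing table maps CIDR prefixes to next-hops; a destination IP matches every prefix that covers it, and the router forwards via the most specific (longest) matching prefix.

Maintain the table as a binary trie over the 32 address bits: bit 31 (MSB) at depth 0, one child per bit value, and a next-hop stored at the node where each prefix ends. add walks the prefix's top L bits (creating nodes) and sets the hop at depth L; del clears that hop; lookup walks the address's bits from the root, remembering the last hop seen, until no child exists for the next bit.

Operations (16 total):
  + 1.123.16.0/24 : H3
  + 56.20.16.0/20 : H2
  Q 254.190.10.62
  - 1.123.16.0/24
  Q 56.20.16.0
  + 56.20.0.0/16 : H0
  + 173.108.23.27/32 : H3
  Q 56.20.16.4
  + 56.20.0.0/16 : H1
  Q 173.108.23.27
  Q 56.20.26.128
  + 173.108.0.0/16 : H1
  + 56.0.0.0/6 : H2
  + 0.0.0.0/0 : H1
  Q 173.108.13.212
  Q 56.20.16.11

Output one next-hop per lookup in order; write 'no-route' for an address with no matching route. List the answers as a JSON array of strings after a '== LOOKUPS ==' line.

Trace:
  add 1.123.16.0/24 -> H3 at depth 24
  add 56.20.16.0/20 -> H2 at depth 20
  ? 254.190.10.62  path d0:-  best=no-route
  - 1.123.16.0/24 clear@24
  ? 56.20.16.0  path d0:-→d1:-→d2:-→d3:-→d4:-→d5:-→d6:-→d7:-→d8:-→d9:-→d10:-→d11:-→d12:-→d13:-→d14:-→d15:-→d16:-→d17:-→d18:-→d19:-→d20:H2  best=H2
  add 56.20.0.0/16 -> H0 at depth 16
  add 173.108.23.27/32 -> H3 at depth 32
  ? 56.20.16.4  path d0:-→d1:-→d2:-→d3:-→d4:-→d5:-→d6:-→d7:-→d8:-→d9:-→d10:-→d11:-→d12:-→d13:-→d14:-→d15:-→d16:H0→d17:-→d18:-→d19:-→d20:H2  best=H2
  add 56.20.0.0/16 -> H1 at depth 16
  ? 173.108.23.27  path d0:-→d1:-→d2:-→d3:-→d4:-→d5:-→d6:-→d7:-→d8:-→d9:-→d10:-→d11:-→d12:-→d13:-→d14:-→d15:-→d16:-→d17:-→d18:-→d19:-→d20:-→d21:-→d22:-→d23:-→d24:-→d25:-→d26:-→d27:-→d28:-→d29:-→d30:-→d31:-→d32:H3  best=H3
  ? 56.20.26.128  path d0:-→d1:-→d2:-→d3:-→d4:-→d5:-→d6:-→d7:-→d8:-→d9:-→d10:-→d11:-→d12:-→d13:-→d14:-→d15:-→d16:H1→d17:-→d18:-→d19:-→d20:H2  best=H2
  add 173.108.0.0/16 -> H1 at depth 16
  add 56.0.0.0/6 -> H2 at depth 6
  add 0.0.0.0/0 -> H1 at depth 0
  ? 173.108.13.212  path d0:H1→d1:-→d2:-→d3:-→d4:-→d5:-→d6:-→d7:-→d8:-→d9:-→d10:-→d11:-→d12:-→d13:-→d14:-→d15:-→d16:H1→d17:-→d18:-→d19:-  best=H1
  ? 56.20.16.11  path d0:H1→d1:-→d2:-→d3:-→d4:-→d5:-→d6:H2→d7:-→d8:-→d9:-→d10:-→d11:-→d12:-→d13:-→d14:-→d15:-→d16:H1→d17:-→d18:-→d19:-→d20:H2  best=H2

== LOOKUPS ==
["no-route","H2","H2","H3","H2","H1","H2"]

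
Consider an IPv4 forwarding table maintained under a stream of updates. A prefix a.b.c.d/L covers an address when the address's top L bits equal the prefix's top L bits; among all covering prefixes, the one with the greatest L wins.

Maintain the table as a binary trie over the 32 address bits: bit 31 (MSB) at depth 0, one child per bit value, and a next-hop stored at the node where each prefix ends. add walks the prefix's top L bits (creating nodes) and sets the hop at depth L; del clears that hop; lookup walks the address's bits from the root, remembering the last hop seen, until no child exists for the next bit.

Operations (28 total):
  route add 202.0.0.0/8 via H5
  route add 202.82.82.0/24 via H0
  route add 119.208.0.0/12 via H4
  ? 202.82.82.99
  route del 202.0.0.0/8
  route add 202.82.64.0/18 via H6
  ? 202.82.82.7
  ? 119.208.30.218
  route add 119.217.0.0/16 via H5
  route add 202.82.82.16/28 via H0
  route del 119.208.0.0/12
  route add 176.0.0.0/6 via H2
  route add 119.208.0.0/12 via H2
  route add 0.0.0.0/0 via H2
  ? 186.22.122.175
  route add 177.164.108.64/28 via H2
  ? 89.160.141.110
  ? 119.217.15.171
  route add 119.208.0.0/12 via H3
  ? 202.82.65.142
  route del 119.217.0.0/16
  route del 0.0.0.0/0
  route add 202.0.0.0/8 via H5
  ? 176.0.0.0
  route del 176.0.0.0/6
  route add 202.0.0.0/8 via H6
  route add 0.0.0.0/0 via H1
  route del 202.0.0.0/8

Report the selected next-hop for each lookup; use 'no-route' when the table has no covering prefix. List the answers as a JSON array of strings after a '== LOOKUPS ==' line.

Process each operation:
  + 202.0.0.0/8 (H5) depth=8
  + 202.82.82.0/24 (H0) depth=24
  + 119.208.0.0/12 (H4) depth=12
  lookup 202.82.82.99: bits 110010100101001001010010 walk d0:-→d1:-→d2:-→d3:-→d4:-→d5:-→d6:-→d7:-→d8:H5→d9:-→d10:-→d11:-→d12:-→d13:-→d14:-→d15:-→d16:-→d17:-→d18:-→d19:-→d20:-→d21:-→d22:-→d23:-→d24:H0 -> H0
  del 202.0.0.0/8 (clear depth 8)
  + 202.82.64.0/18 (H6) depth=18
  lookup 202.82.82.7: bits 110010100101001001010010 walk d0:-→d1:-→d2:-→d3:-→d4:-→d5:-→d6:-→d7:-→d8:-→d9:-→d10:-→d11:-→d12:-→d13:-→d14:-→d15:-→d16:-→d17:-→d18:H6→d19:-→d20:-→d21:-→d22:-→d23:-→d24:H0 -> H0
  lookup 119.208.30.218: bits 011101111101 walk d0:-→d1:-→d2:-→d3:-→d4:-→d5:-→d6:-→d7:-→d8:-→d9:-→d10:-→d11:-→d12:H4 -> H4
  + 119.217.0.0/16 (H5) depth=16
  + 202.82.82.16/28 (H0) depth=28
  del 119.208.0.0/12 (clear depth 12)
  + 176.0.0.0/6 (H2) depth=6
  + 119.208.0.0/12 (H2) depth=12
  + 0.0.0.0/0 (H2) depth=0
  lookup 186.22.122.175: bits 1011 walk d0:H2→d1:-→d2:-→d3:-→d4:- -> H2
  + 177.164.108.64/28 (H2) depth=28
  lookup 89.160.141.110: bits 01 walk d0:H2→d1:-→d2:- -> H2
  lookup 119.217.15.171: bits 0111011111011001 walk d0:H2→d1:-→d2:-→d3:-→d4:-→d5:-→d6:-→d7:-→d8:-→d9:-→d10:-→d11:-→d12:H2→d13:-→d14:-→d15:-→d16:H5 -> H5
  + 119.208.0.0/12 (H3) depth=12
  lookup 202.82.65.142: bits 1100101001010010010 walk d0:H2→d1:-→d2:-→d3:-→d4:-→d5:-→d6:-→d7:-→d8:-→d9:-→d10:-→d11:-→d12:-→d13:-→d14:-→d15:-→d16:-→d17:-→d18:H6→d19:- -> H6
  del 119.217.0.0/16 (clear depth 16)
  del 0.0.0.0/0 (clear depth 0)
  + 202.0.0.0/8 (H5) depth=8
  lookup 176.0.0.0: bits 1011000 walk d0:-→d1:-→d2:-→d3:-→d4:-→d5:-→d6:H2→d7:- -> H2
  del 176.0.0.0/6 (clear depth 6)
  + 202.0.0.0/8 (H6) depth=8
  + 0.0.0.0/0 (H1) depth=0
  del 202.0.0.0/8 (clear depth 8)

== LOOKUPS ==
["H0","H0","H4","H2","H2","H5","H6","H2"]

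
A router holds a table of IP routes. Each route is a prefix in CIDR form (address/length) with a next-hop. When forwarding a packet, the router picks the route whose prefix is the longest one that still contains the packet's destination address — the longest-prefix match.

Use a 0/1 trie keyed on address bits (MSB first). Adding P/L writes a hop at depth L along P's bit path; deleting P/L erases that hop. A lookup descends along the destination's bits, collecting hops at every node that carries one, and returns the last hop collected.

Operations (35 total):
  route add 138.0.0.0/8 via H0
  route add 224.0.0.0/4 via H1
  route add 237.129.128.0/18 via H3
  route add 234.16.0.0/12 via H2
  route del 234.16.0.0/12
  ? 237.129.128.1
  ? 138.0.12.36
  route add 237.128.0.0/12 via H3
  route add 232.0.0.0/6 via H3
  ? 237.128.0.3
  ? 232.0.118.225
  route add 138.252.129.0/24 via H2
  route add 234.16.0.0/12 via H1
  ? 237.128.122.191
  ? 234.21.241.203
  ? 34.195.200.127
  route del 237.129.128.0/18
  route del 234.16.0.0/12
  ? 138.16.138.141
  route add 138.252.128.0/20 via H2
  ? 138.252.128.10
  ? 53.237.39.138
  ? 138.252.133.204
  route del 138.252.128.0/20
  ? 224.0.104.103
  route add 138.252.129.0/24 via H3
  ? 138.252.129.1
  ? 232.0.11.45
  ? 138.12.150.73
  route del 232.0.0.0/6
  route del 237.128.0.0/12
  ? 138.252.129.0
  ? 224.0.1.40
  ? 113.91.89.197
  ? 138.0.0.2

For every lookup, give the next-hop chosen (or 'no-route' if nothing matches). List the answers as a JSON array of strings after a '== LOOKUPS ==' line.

Apply in order:
  + 138.0.0.0/8 (H0) depth=8
  + 224.0.0.0/4 (H1) depth=4
  + 237.129.128.0/18 (H3) depth=18
  + 234.16.0.0/12 (H2) depth=12
  - 234.16.0.0/12 clear@12
  ? 237.129.128.1  path d0:-→d1:-→d2:-→d3:-→d4:H1→d5:-→d6:-→d7:-→d8:-→d9:-→d10:-→d11:-→d12:-→d13:-→d14:-→d15:-→d16:-→d17:-→d18:H3  best=H3
  ? 138.0.12.36  path d0:-→d1:-→d2:-→d3:-→d4:-→d5:-→d6:-→d7:-→d8:H0  best=H0
  + 237.128.0.0/12 (H3) depth=12
  + 232.0.0.0/6 (H3) depth=6
  ? 237.128.0.3  path d0:-→d1:-→d2:-→d3:-→d4:H1→d5:-→d6:-→d7:-→d8:-→d9:-→d10:-→d11:-→d12:H3→d13:-→d14:-→d15:-  best=H3
  ? 232.0.118.225  path d0:-→d1:-→d2:-→d3:-→d4:H1→d5:-→d6:H3  best=H3
  + 138.252.129.0/24 (H2) depth=24
  + 234.16.0.0/12 (H1) depth=12
  ? 237.128.122.191  path d0:-→d1:-→d2:-→d3:-→d4:H1→d5:-→d6:-→d7:-→d8:-→d9:-→d10:-→d11:-→d12:H3→d13:-→d14:-→d15:-  best=H3
  ? 234.21.241.203  path d0:-→d1:-→d2:-→d3:-→d4:H1→d5:-→d6:H3→d7:-→d8:-→d9:-→d10:-→d11:-→d12:H1  best=H1
  ? 34.195.200.127  path d0:-  best=no-route
  - 237.129.128.0/18 clear@18
  - 234.16.0.0/12 clear@12
  ? 138.16.138.141  path d0:-→d1:-→d2:-→d3:-→d4:-→d5:-→d6:-→d7:-→d8:H0  best=H0
  + 138.252.128.0/20 (H2) depth=20
  ? 138.252.128.10  path d0:-→d1:-→d2:-→d3:-→d4:-→d5:-→d6:-→d7:-→d8:H0→d9:-→d10:-→d11:-→d12:-→d13:-→d14:-→d15:-→d16:-→d17:-→d18:-→d19:-→d20:H2→d21:-→d22:-→d23:-  best=H2
  ? 53.237.39.138  path d0:-  best=no-route
  ? 138.252.133.204  path d0:-→d1:-→d2:-→d3:-→d4:-→d5:-→d6:-→d7:-→d8:H0→d9:-→d10:-→d11:-→d12:-→d13:-→d14:-→d15:-→d16:-→d17:-→d18:-→d19:-→d20:H2→d21:-  best=H2
  - 138.252.128.0/20 clear@20
  ? 224.0.104.103  path d0:-→d1:-→d2:-→d3:-→d4:H1  best=H1
  + 138.252.129.0/24 (H3) depth=24
  ? 138.252.129.1  path d0:-→d1:-→d2:-→d3:-→d4:-→d5:-→d6:-→d7:-→d8:H0→d9:-→d10:-→d11:-→d12:-→d13:-→d14:-→d15:-→d16:-→d17:-→d18:-→d19:-→d20:-→d21:-→d22:-→d23:-→d24:H3  best=H3
  ? 232.0.11.45  path d0:-→d1:-→d2:-→d3:-→d4:H1→d5:-→d6:H3  best=H3
  ? 138.12.150.73  path d0:-→d1:-→d2:-→d3:-→d4:-→d5:-→d6:-→d7:-→d8:H0  best=H0
  - 232.0.0.0/6 clear@6
  - 237.128.0.0/12 clear@12
  ? 138.252.129.0  path d0:-→d1:-→d2:-→d3:-→d4:-→d5:-→d6:-→d7:-→d8:H0→d9:-→d10:-→d11:-→d12:-→d13:-→d14:-→d15:-→d16:-→d17:-→d18:-→d19:-→d20:-→d21:-→d22:-→d23:-→d24:H3  best=H3
  ? 224.0.1.40  path d0:-→d1:-→d2:-→d3:-→d4:H1  best=H1
  ? 113.91.89.197  path d0:-  best=no-route
  ? 138.0.0.2  path d0:-→d1:-→d2:-→d3:-→d4:-→d5:-→d6:-→d7:-→d8:H0  best=H0

== LOOKUPS ==
["H3","H0","H3","H3","H3","H1","no-route","H0","H2","no-route","H2","H1","H3","H3","H0","H3","H1","no-route","H0"]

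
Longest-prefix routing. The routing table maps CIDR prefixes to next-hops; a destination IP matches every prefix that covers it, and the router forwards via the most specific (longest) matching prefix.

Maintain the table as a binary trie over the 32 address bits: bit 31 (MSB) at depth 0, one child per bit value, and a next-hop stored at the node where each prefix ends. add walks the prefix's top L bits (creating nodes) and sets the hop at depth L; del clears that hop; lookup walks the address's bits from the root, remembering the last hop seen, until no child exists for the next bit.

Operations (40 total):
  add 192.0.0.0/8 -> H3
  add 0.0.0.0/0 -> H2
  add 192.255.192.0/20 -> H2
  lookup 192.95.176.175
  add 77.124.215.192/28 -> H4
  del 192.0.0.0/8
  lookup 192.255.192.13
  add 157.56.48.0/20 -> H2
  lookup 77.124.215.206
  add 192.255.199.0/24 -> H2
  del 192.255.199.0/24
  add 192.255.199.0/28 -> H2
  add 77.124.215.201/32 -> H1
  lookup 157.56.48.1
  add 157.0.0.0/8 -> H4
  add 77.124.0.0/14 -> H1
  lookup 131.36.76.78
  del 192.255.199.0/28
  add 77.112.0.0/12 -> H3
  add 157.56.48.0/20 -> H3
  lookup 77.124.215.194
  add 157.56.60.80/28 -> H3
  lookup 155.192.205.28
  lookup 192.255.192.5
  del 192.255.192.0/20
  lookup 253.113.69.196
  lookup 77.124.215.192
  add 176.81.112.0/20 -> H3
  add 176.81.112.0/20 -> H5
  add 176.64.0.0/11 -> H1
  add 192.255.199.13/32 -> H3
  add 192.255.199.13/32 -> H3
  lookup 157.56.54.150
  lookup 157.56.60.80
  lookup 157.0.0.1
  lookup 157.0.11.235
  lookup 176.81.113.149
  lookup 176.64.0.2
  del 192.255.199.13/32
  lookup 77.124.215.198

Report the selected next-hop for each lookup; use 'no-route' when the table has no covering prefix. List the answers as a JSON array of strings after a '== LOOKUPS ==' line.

Process each operation:
  + 192.0.0.0/8 (H3) depth=8
  + 0.0.0.0/0 (H2) depth=0
  + 192.255.192.0/20 (H2) depth=20
  ? 192.95.176.175  path d0:H2→d1:-→d2:-→d3:-→d4:-→d5:-→d6:-→d7:-→d8:H3  best=H3
  + 77.124.215.192/28 (H4) depth=28
  - 192.0.0.0/8 clear@8
  ? 192.255.192.13  path d0:H2→d1:-→d2:-→d3:-→d4:-→d5:-→d6:-→d7:-→d8:-→d9:-→d10:-→d11:-→d12:-→d13:-→d14:-→d15:-→d16:-→d17:-→d18:-→d19:-→d20:H2  best=H2
  + 157.56.48.0/20 (H2) depth=20
  ? 77.124.215.206  path d0:H2→d1:-→d2:-→d3:-→d4:-→d5:-→d6:-→d7:-→d8:-→d9:-→d10:-→d11:-→d12:-→d13:-→d14:-→d15:-→d16:-→d17:-→d18:-→d19:-→d20:-→d21:-→d22:-→d23:-→d24:-→d25:-→d26:-→d27:-→d28:H4  best=H4
  + 192.255.199.0/24 (H2) depth=24
  - 192.255.199.0/24 clear@24
  + 192.255.199.0/28 (H2) depth=28
  + 77.124.215.201/32 (H1) depth=32
  ? 157.56.48.1  path d0:H2→d1:-→d2:-→d3:-→d4:-→d5:-→d6:-→d7:-→d8:-→d9:-→d10:-→d11:-→d12:-→d13:-→d14:-→d15:-→d16:-→d17:-→d18:-→d19:-→d20:H2  best=H2
  + 157.0.0.0/8 (H4) depth=8
  + 77.124.0.0/14 (H1) depth=14
  ? 131.36.76.78  path d0:H2→d1:-→d2:-→d3:-  best=H2
  - 192.255.199.0/28 clear@28
  + 77.112.0.0/12 (H3) depth=12
  + 157.56.48.0/20 (H3) depth=20
  ? 77.124.215.194  path d0:H2→d1:-→d2:-→d3:-→d4:-→d5:-→d6:-→d7:-→d8:-→d9:-→d10:-→d11:-→d12:H3→d13:-→d14:H1→d15:-→d16:-→d17:-→d18:-→d19:-→d20:-→d21:-→d22:-→d23:-→d24:-→d25:-→d26:-→d27:-→d28:H4  best=H4
  + 157.56.60.80/28 (H3) depth=28
  ? 155.192.205.28  path d0:H2→d1:-→d2:-→d3:-→d4:-→d5:-  best=H2
  ? 192.255.192.5  path d0:H2→d1:-→d2:-→d3:-→d4:-→d5:-→d6:-→d7:-→d8:-→d9:-→d10:-→d11:-→d12:-→d13:-→d14:-→d15:-→d16:-→d17:-→d18:-→d19:-→d20:H2→d21:-  best=H2
  - 192.255.192.0/20 clear@20
  ? 253.113.69.196  path d0:H2→d1:-→d2:-  best=H2
  ? 77.124.215.192  path d0:H2→d1:-→d2:-→d3:-→d4:-→d5:-→d6:-→d7:-→d8:-→d9:-→d10:-→d11:-→d12:H3→d13:-→d14:H1→d15:-→d16:-→d17:-→d18:-→d19:-→d20:-→d21:-→d22:-→d23:-→d24:-→d25:-→d26:-→d27:-→d28:H4  best=H4
  + 176.81.112.0/20 (H3) depth=20
  + 176.81.112.0/20 (H5) depth=20
  + 176.64.0.0/11 (H1) depth=11
  + 192.255.199.13/32 (H3) depth=32
  + 192.255.199.13/32 (H3) depth=32
  ? 157.56.54.150  path d0:H2→d1:-→d2:-→d3:-→d4:-→d5:-→d6:-→d7:-→d8:H4→d9:-→d10:-→d11:-→d12:-→d13:-→d14:-→d15:-→d16:-→d17:-→d18:-→d19:-→d20:H3  best=H3
  ? 157.56.60.80  path d0:H2→d1:-→d2:-→d3:-→d4:-→d5:-→d6:-→d7:-→d8:H4→d9:-→d10:-→d11:-→d12:-→d13:-→d14:-→d15:-→d16:-→d17:-→d18:-→d19:-→d20:H3→d21:-→d22:-→d23:-→d24:-→d25:-→d26:-→d27:-→d28:H3  best=H3
  ? 157.0.0.1  path d0:H2→d1:-→d2:-→d3:-→d4:-→d5:-→d6:-→d7:-→d8:H4→d9:-→d10:-  best=H4
  ? 157.0.11.235  path d0:H2→d1:-→d2:-→d3:-→d4:-→d5:-→d6:-→d7:-→d8:H4→d9:-→d10:-  best=H4
  ? 176.81.113.149  path d0:H2→d1:-→d2:-→d3:-→d4:-→d5:-→d6:-→d7:-→d8:-→d9:-→d10:-→d11:H1→d12:-→d13:-→d14:-→d15:-→d16:-→d17:-→d18:-→d19:-→d20:H5  best=H5
  ? 176.64.0.2  path d0:H2→d1:-→d2:-→d3:-→d4:-→d5:-→d6:-→d7:-→d8:-→d9:-→d10:-→d11:H1  best=H1
  - 192.255.199.13/32 clear@32
  ? 77.124.215.198  path d0:H2→d1:-→d2:-→d3:-→d4:-→d5:-→d6:-→d7:-→d8:-→d9:-→d10:-→d11:-→d12:H3→d13:-→d14:H1→d15:-→d16:-→d17:-→d18:-→d19:-→d20:-→d21:-→d22:-→d23:-→d24:-→d25:-→d26:-→d27:-→d28:H4  best=H4

== LOOKUPS ==
["H3","H2","H4","H2","H2","H4","H2","H2","H2","H4","H3","H3","H4","H4","H5","H1","H4"]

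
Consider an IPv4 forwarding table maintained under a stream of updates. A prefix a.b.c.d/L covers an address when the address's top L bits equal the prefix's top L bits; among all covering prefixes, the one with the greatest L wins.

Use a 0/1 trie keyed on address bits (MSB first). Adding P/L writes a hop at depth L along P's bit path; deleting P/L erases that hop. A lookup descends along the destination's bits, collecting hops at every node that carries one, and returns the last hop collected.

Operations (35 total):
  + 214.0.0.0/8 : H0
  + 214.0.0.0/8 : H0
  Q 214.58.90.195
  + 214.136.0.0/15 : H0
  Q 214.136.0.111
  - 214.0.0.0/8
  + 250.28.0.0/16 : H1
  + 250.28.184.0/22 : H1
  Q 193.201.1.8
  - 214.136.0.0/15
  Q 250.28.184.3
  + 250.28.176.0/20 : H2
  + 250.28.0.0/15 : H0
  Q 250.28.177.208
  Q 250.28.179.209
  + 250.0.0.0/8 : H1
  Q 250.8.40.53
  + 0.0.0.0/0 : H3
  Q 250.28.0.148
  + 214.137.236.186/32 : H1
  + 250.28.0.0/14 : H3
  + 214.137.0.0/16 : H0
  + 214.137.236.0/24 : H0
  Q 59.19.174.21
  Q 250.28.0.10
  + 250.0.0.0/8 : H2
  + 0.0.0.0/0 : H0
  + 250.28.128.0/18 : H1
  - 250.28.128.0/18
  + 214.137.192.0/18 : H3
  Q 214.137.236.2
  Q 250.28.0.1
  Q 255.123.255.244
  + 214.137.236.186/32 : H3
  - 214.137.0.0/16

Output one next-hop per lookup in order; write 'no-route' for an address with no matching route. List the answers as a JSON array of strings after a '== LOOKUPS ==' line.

Apply in order:
  + 214.0.0.0/8 (H0) depth=8
  + 214.0.0.0/8 (H0) depth=8
  lookup 214.58.90.195: bits 11010110 walk d0:-→d1:-→d2:-→d3:-→d4:-→d5:-→d6:-→d7:-→d8:H0 -> H0
  + 214.136.0.0/15 (H0) depth=15
  lookup 214.136.0.111: bits 110101101000100 walk d0:-→d1:-→d2:-→d3:-→d4:-→d5:-→d6:-→d7:-→d8:H0→d9:-→d10:-→d11:-→d12:-→d13:-→d14:-→d15:H0 -> H0
  - 214.0.0.0/8 clear@8
  + 250.28.0.0/16 (H1) depth=16
  + 250.28.184.0/22 (H1) depth=22
  lookup 193.201.1.8: bits 110 walk d0:-→d1:-→d2:-→d3:- -> no-route
  - 214.136.0.0/15 clear@15
  lookup 250.28.184.3: bits 1111101000011100101110 walk d0:-→d1:-→d2:-→d3:-→d4:-→d5:-→d6:-→d7:-→d8:-→d9:-→d10:-→d11:-→d12:-→d13:-→d14:-→d15:-→d16:H1→d17:-→d18:-→d19:-→d20:-→d21:-→d22:H1 -> H1
  + 250.28.176.0/20 (H2) depth=20
  + 250.28.0.0/15 (H0) depth=15
  lookup 250.28.177.208: bits 11111010000111001011 walk d0:-→d1:-→d2:-→d3:-→d4:-→d5:-→d6:-→d7:-→d8:-→d9:-→d10:-→d11:-→d12:-→d13:-→d14:-→d15:H0→d16:H1→d17:-→d18:-→d19:-→d20:H2 -> H2
  lookup 250.28.179.209: bits 11111010000111001011 walk d0:-→d1:-→d2:-→d3:-→d4:-→d5:-→d6:-→d7:-→d8:-→d9:-→d10:-→d11:-→d12:-→d13:-→d14:-→d15:H0→d16:H1→d17:-→d18:-→d19:-→d20:H2 -> H2
  + 250.0.0.0/8 (H1) depth=8
  lookup 250.8.40.53: bits 11111010000 walk d0:-→d1:-→d2:-→d3:-→d4:-→d5:-→d6:-→d7:-→d8:H1→d9:-→d10:-→d11:- -> H1
  + 0.0.0.0/0 (H3) depth=0
  lookup 250.28.0.148: bits 1111101000011100 walk d0:H3→d1:-→d2:-→d3:-→d4:-→d5:-→d6:-→d7:-→d8:H1→d9:-→d10:-→d11:-→d12:-→d13:-→d14:-→d15:H0→d16:H1 -> H1
  + 214.137.236.186/32 (H1) depth=32
  + 250.28.0.0/14 (H3) depth=14
  + 214.137.0.0/16 (H0) depth=16
  + 214.137.236.0/24 (H0) depth=24
  lookup 59.19.174.21: bits ε walk d0:H3 -> H3
  lookup 250.28.0.10: bits 1111101000011100 walk d0:H3→d1:-→d2:-→d3:-→d4:-→d5:-→d6:-→d7:-→d8:H1→d9:-→d10:-→d11:-→d12:-→d13:-→d14:H3→d15:H0→d16:H1 -> H1
  + 250.0.0.0/8 (H2) depth=8
  + 0.0.0.0/0 (H0) depth=0
  + 250.28.128.0/18 (H1) depth=18
  - 250.28.128.0/18 clear@18
  + 214.137.192.0/18 (H3) depth=18
  lookup 214.137.236.2: bits 110101101000100111101100 walk d0:H0→d1:-→d2:-→d3:-→d4:-→d5:-→d6:-→d7:-→d8:-→d9:-→d10:-→d11:-→d12:-→d13:-→d14:-→d15:-→d16:H0→d17:-→d18:H3→d19:-→d20:-→d21:-→d22:-→d23:-→d24:H0 -> H0
  lookup 250.28.0.1: bits 1111101000011100 walk d0:H0→d1:-→d2:-→d3:-→d4:-→d5:-→d6:-→d7:-→d8:H2→d9:-→d10:-→d11:-→d12:-→d13:-→d14:H3→d15:H0→d16:H1 -> H1
  lookup 255.123.255.244: bits 11111 walk d0:H0→d1:-→d2:-→d3:-→d4:-→d5:- -> H0
  + 214.137.236.186/32 (H3) depth=32
  - 214.137.0.0/16 clear@16

== LOOKUPS ==
["H0","H0","no-route","H1","H2","H2","H1","H1","H3","H1","H0","H1","H0"]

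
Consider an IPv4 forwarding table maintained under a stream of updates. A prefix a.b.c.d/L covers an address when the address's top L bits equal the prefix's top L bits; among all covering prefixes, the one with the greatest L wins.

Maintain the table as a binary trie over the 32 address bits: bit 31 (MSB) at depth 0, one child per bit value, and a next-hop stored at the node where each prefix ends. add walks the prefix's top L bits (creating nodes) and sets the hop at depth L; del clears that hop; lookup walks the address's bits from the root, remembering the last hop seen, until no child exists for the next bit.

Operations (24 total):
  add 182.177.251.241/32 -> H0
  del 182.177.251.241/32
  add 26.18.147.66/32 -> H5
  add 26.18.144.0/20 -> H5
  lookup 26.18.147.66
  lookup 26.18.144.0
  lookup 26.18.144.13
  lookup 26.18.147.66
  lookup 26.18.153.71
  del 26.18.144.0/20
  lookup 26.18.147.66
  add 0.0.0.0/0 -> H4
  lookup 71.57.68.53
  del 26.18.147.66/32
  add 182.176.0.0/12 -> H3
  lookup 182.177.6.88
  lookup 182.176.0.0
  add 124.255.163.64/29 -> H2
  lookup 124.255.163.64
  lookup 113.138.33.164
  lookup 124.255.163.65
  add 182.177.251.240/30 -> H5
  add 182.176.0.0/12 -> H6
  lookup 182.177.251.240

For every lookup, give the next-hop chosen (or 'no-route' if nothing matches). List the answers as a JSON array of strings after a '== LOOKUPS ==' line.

Apply in order:
  + 182.177.251.241/32 (H0) depth=32
  del 182.177.251.241/32 (clear depth 32)
  + 26.18.147.66/32 (H5) depth=32
  + 26.18.144.0/20 (H5) depth=20
  ? 26.18.147.66  path d0:-→d1:-→d2:-→d3:-→d4:-→d5:-→d6:-→d7:-→d8:-→d9:-→d10:-→d11:-→d12:-→d13:-→d14:-→d15:-→d16:-→d17:-→d18:-→d19:-→d20:H5→d21:-→d22:-→d23:-→d24:-→d25:-→d26:-→d27:-→d28:-→d29:-→d30:-→d31:-→d32:H5  best=H5
  ? 26.18.144.0  path d0:-→d1:-→d2:-→d3:-→d4:-→d5:-→d6:-→d7:-→d8:-→d9:-→d10:-→d11:-→d12:-→d13:-→d14:-→d15:-→d16:-→d17:-→d18:-→d19:-→d20:H5→d21:-→d22:-  best=H5
  ? 26.18.144.13  path d0:-→d1:-→d2:-→d3:-→d4:-→d5:-→d6:-→d7:-→d8:-→d9:-→d10:-→d11:-→d12:-→d13:-→d14:-→d15:-→d16:-→d17:-→d18:-→d19:-→d20:H5→d21:-→d22:-  best=H5
  ? 26.18.147.66  path d0:-→d1:-→d2:-→d3:-→d4:-→d5:-→d6:-→d7:-→d8:-→d9:-→d10:-→d11:-→d12:-→d13:-→d14:-→d15:-→d16:-→d17:-→d18:-→d19:-→d20:H5→d21:-→d22:-→d23:-→d24:-→d25:-→d26:-→d27:-→d28:-→d29:-→d30:-→d31:-→d32:H5  best=H5
  ? 26.18.153.71  path d0:-→d1:-→d2:-→d3:-→d4:-→d5:-→d6:-→d7:-→d8:-→d9:-→d10:-→d11:-→d12:-→d13:-→d14:-→d15:-→d16:-→d17:-→d18:-→d19:-→d20:H5  best=H5
  del 26.18.144.0/20 (clear depth 20)
  ? 26.18.147.66  path d0:-→d1:-→d2:-→d3:-→d4:-→d5:-→d6:-→d7:-→d8:-→d9:-→d10:-→d11:-→d12:-→d13:-→d14:-→d15:-→d16:-→d17:-→d18:-→d19:-→d20:-→d21:-→d22:-→d23:-→d24:-→d25:-→d26:-→d27:-→d28:-→d29:-→d30:-→d31:-→d32:H5  best=H5
  + 0.0.0.0/0 (H4) depth=0
  ? 71.57.68.53  path d0:H4→d1:-  best=H4
  del 26.18.147.66/32 (clear depth 32)
  + 182.176.0.0/12 (H3) depth=12
  ? 182.177.6.88  path d0:H4→d1:-→d2:-→d3:-→d4:-→d5:-→d6:-→d7:-→d8:-→d9:-→d10:-→d11:-→d12:H3→d13:-→d14:-→d15:-→d16:-  best=H3
  ? 182.176.0.0  path d0:H4→d1:-→d2:-→d3:-→d4:-→d5:-→d6:-→d7:-→d8:-→d9:-→d10:-→d11:-→d12:H3→d13:-→d14:-→d15:-  best=H3
  + 124.255.163.64/29 (H2) depth=29
  ? 124.255.163.64  path d0:H4→d1:-→d2:-→d3:-→d4:-→d5:-→d6:-→d7:-→d8:-→d9:-→d10:-→d11:-→d12:-→d13:-→d14:-→d15:-→d16:-→d17:-→d18:-→d19:-→d20:-→d21:-→d22:-→d23:-→d24:-→d25:-→d26:-→d27:-→d28:-→d29:H2  best=H2
  ? 113.138.33.164  path d0:H4→d1:-→d2:-→d3:-→d4:-  best=H4
  ? 124.255.163.65  path d0:H4→d1:-→d2:-→d3:-→d4:-→d5:-→d6:-→d7:-→d8:-→d9:-→d10:-→d11:-→d12:-→d13:-→d14:-→d15:-→d16:-→d17:-→d18:-→d19:-→d20:-→d21:-→d22:-→d23:-→d24:-→d25:-→d26:-→d27:-→d28:-→d29:H2  best=H2
  + 182.177.251.240/30 (H5) depth=30
  + 182.176.0.0/12 (H6) depth=12
  ? 182.177.251.240  path d0:H4→d1:-→d2:-→d3:-→d4:-→d5:-→d6:-→d7:-→d8:-→d9:-→d10:-→d11:-→d12:H6→d13:-→d14:-→d15:-→d16:-→d17:-→d18:-→d19:-→d20:-→d21:-→d22:-→d23:-→d24:-→d25:-→d26:-→d27:-→d28:-→d29:-→d30:H5→d31:-  best=H5

== LOOKUPS ==
["H5","H5","H5","H5","H5","H5","H4","H3","H3","H2","H4","H2","H5"]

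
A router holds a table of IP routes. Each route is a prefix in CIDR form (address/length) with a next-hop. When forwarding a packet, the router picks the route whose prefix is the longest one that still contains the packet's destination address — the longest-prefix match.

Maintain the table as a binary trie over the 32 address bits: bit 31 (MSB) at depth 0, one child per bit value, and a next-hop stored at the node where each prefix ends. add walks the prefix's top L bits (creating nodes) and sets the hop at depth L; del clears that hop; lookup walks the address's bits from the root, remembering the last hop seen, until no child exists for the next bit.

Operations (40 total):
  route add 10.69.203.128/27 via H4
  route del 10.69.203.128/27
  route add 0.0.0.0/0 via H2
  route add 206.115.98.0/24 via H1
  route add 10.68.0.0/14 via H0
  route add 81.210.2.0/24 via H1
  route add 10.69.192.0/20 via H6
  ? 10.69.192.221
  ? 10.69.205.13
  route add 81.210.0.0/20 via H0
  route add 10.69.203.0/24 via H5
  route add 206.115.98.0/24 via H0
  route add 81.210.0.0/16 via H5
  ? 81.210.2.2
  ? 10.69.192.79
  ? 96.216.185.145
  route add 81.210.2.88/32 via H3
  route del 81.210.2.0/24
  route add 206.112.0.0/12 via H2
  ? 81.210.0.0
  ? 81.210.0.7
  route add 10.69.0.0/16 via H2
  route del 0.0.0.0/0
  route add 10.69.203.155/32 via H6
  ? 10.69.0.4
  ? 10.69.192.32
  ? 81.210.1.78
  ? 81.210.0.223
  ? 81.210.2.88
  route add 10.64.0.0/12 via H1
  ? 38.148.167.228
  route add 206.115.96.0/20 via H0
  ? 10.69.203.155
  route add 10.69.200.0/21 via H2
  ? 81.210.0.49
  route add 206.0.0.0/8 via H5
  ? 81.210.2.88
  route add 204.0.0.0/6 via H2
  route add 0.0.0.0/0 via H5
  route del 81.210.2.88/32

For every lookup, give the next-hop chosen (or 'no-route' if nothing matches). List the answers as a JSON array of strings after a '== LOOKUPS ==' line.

Process each operation:
  + 10.69.203.128/27 (H4) depth=27
  - 10.69.203.128/27 clear@27
  + 0.0.0.0/0 (H2) depth=0
  + 206.115.98.0/24 (H1) depth=24
  + 10.68.0.0/14 (H0) depth=14
  + 81.210.2.0/24 (H1) depth=24
  + 10.69.192.0/20 (H6) depth=20
  lookup 10.69.192.221: bits 00001010010001011100 walk d0:H2→d1:-→d2:-→d3:-→d4:-→d5:-→d6:-→d7:-→d8:-→d9:-→d10:-→d11:-→d12:-→d13:-→d14:H0→d15:-→d16:-→d17:-→d18:-→d19:-→d20:H6 -> H6
  lookup 10.69.205.13: bits 000010100100010111001 walk d0:H2→d1:-→d2:-→d3:-→d4:-→d5:-→d6:-→d7:-→d8:-→d9:-→d10:-→d11:-→d12:-→d13:-→d14:H0→d15:-→d16:-→d17:-→d18:-→d19:-→d20:H6→d21:- -> H6
  + 81.210.0.0/20 (H0) depth=20
  + 10.69.203.0/24 (H5) depth=24
  + 206.115.98.0/24 (H0) depth=24
  + 81.210.0.0/16 (H5) depth=16
  lookup 81.210.2.2: bits 010100011101001000000010 walk d0:H2→d1:-→d2:-→d3:-→d4:-→d5:-→d6:-→d7:-→d8:-→d9:-→d10:-→d11:-→d12:-→d13:-→d14:-→d15:-→d16:H5→d17:-→d18:-→d19:-→d20:H0→d21:-→d22:-→d23:-→d24:H1 -> H1
  lookup 10.69.192.79: bits 00001010010001011100 walk d0:H2→d1:-→d2:-→d3:-→d4:-→d5:-→d6:-→d7:-→d8:-→d9:-→d10:-→d11:-→d12:-→d13:-→d14:H0→d15:-→d16:-→d17:-→d18:-→d19:-→d20:H6 -> H6
  lookup 96.216.185.145: bits 01 walk d0:H2→d1:-→d2:- -> H2
  + 81.210.2.88/32 (H3) depth=32
  - 81.210.2.0/24 clear@24
  + 206.112.0.0/12 (H2) depth=12
  lookup 81.210.0.0: bits 0101000111010010000000 walk d0:H2→d1:-→d2:-→d3:-→d4:-→d5:-→d6:-→d7:-→d8:-→d9:-→d10:-→d11:-→d12:-→d13:-→d14:-→d15:-→d16:H5→d17:-→d18:-→d19:-→d20:H0→d21:-→d22:- -> H0
  lookup 81.210.0.7: bits 0101000111010010000000 walk d0:H2→d1:-→d2:-→d3:-→d4:-→d5:-→d6:-→d7:-→d8:-→d9:-→d10:-→d11:-→d12:-→d13:-→d14:-→d15:-→d16:H5→d17:-→d18:-→d19:-→d20:H0→d21:-→d22:- -> H0
  + 10.69.0.0/16 (H2) depth=16
  - 0.0.0.0/0 clear@0
  + 10.69.203.155/32 (H6) depth=32
  lookup 10.69.0.4: bits 0000101001000101 walk d0:-→d1:-→d2:-→d3:-→d4:-→d5:-→d6:-→d7:-→d8:-→d9:-→d10:-→d11:-→d12:-→d13:-→d14:H0→d15:-→d16:H2 -> H2
  lookup 10.69.192.32: bits 00001010010001011100 walk d0:-→d1:-→d2:-→d3:-→d4:-→d5:-→d6:-→d7:-→d8:-→d9:-→d10:-→d11:-→d12:-→d13:-→d14:H0→d15:-→d16:H2→d17:-→d18:-→d19:-→d20:H6 -> H6
  lookup 81.210.1.78: bits 0101000111010010000000 walk d0:-→d1:-→d2:-→d3:-→d4:-→d5:-→d6:-→d7:-→d8:-→d9:-→d10:-→d11:-→d12:-→d13:-→d14:-→d15:-→d16:H5→d17:-→d18:-→d19:-→d20:H0→d21:-→d22:- -> H0
  lookup 81.210.0.223: bits 0101000111010010000000 walk d0:-→d1:-→d2:-→d3:-→d4:-→d5:-→d6:-→d7:-→d8:-→d9:-→d10:-→d11:-→d12:-→d13:-→d14:-→d15:-→d16:H5→d17:-→d18:-→d19:-→d20:H0→d21:-→d22:- -> H0
  lookup 81.210.2.88: bits 01010001110100100000001001011000 walk d0:-→d1:-→d2:-→d3:-→d4:-→d5:-→d6:-→d7:-→d8:-→d9:-→d10:-→d11:-→d12:-→d13:-→d14:-→d15:-→d16:H5→d17:-→d18:-→d19:-→d20:H0→d21:-→d22:-→d23:-→d24:-→d25:-→d26:-→d27:-→d28:-→d29:-→d30:-→d31:-→d32:H3 -> H3
  + 10.64.0.0/12 (H1) depth=12
  lookup 38.148.167.228: bits 00 walk d0:-→d1:-→d2:- -> no-route
  + 206.115.96.0/20 (H0) depth=20
  lookup 10.69.203.155: bits 00001010010001011100101110011011 walk d0:-→d1:-→d2:-→d3:-→d4:-→d5:-→d6:-→d7:-→d8:-→d9:-→d10:-→d11:-→d12:H1→d13:-→d14:H0→d15:-→d16:H2→d17:-→d18:-→d19:-→d20:H6→d21:-→d22:-→d23:-→d24:H5→d25:-→d26:-→d27:-→d28:-→d29:-→d30:-→d31:-→d32:H6 -> H6
  + 10.69.200.0/21 (H2) depth=21
  lookup 81.210.0.49: bits 0101000111010010000000 walk d0:-→d1:-→d2:-→d3:-→d4:-→d5:-→d6:-→d7:-→d8:-→d9:-→d10:-→d11:-→d12:-→d13:-→d14:-→d15:-→d16:H5→d17:-→d18:-→d19:-→d20:H0→d21:-→d22:- -> H0
  + 206.0.0.0/8 (H5) depth=8
  lookup 81.210.2.88: bits 01010001110100100000001001011000 walk d0:-→d1:-→d2:-→d3:-→d4:-→d5:-→d6:-→d7:-→d8:-→d9:-→d10:-→d11:-→d12:-→d13:-→d14:-→d15:-→d16:H5→d17:-→d18:-→d19:-→d20:H0→d21:-→d22:-→d23:-→d24:-→d25:-→d26:-→d27:-→d28:-→d29:-→d30:-→d31:-→d32:H3 -> H3
  + 204.0.0.0/6 (H2) depth=6
  + 0.0.0.0/0 (H5) depth=0
  - 81.210.2.88/32 clear@32

== LOOKUPS ==
["H6","H6","H1","H6","H2","H0","H0","H2","H6","H0","H0","H3","no-route","H6","H0","H3"]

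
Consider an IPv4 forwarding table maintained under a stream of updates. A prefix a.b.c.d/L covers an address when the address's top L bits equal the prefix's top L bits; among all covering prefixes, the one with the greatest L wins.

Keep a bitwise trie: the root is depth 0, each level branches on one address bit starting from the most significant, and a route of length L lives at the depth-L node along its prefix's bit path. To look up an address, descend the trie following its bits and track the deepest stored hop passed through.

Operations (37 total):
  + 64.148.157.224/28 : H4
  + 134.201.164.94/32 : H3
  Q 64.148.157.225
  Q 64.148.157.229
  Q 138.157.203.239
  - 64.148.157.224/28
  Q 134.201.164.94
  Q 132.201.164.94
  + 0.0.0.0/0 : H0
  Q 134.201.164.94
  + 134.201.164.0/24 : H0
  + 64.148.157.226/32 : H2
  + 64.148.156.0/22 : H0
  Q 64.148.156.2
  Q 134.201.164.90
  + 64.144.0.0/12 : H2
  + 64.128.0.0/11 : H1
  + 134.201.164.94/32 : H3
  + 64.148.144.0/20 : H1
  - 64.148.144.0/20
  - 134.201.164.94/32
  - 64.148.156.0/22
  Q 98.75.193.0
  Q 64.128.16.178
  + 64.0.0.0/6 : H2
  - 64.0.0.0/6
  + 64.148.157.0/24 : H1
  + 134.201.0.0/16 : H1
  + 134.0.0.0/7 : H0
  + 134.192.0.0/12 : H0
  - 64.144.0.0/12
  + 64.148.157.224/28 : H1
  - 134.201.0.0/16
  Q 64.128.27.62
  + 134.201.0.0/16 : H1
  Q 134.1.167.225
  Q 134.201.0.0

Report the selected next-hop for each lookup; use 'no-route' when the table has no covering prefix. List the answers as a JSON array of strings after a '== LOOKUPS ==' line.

Process each operation:
  add 64.148.157.224/28 -> H4 at depth 28
  add 134.201.164.94/32 -> H3 at depth 32
  lookup 64.148.157.225: bits 0100000010010100100111011110 walk d0:-→d1:-→d2:-→d3:-→d4:-→d5:-→d6:-→d7:-→d8:-→d9:-→d10:-→d11:-→d12:-→d13:-→d14:-→d15:-→d16:-→d17:-→d18:-→d19:-→d20:-→d21:-→d22:-→d23:-→d24:-→d25:-→d26:-→d27:-→d28:H4 -> H4
  lookup 64.148.157.229: bits 0100000010010100100111011110 walk d0:-→d1:-→d2:-→d3:-→d4:-→d5:-→d6:-→d7:-→d8:-→d9:-→d10:-→d11:-→d12:-→d13:-→d14:-→d15:-→d16:-→d17:-→d18:-→d19:-→d20:-→d21:-→d22:-→d23:-→d24:-→d25:-→d26:-→d27:-→d28:H4 -> H4
  lookup 138.157.203.239: bits 1000 walk d0:-→d1:-→d2:-→d3:-→d4:- -> no-route
  - 64.148.157.224/28 clear@28
  lookup 134.201.164.94: bits 10000110110010011010010001011110 walk d0:-→d1:-→d2:-→d3:-→d4:-→d5:-→d6:-→d7:-→d8:-→d9:-→d10:-→d11:-→d12:-→d13:-→d14:-→d15:-→d16:-→d17:-→d18:-→d19:-→d20:-→d21:-→d22:-→d23:-→d24:-→d25:-→d26:-→d27:-→d28:-→d29:-→d30:-→d31:-→d32:H3 -> H3
  lookup 132.201.164.94: bits 100001 walk d0:-→d1:-→d2:-→d3:-→d4:-→d5:-→d6:- -> no-route
  add 0.0.0.0/0 -> H0 at depth 0
  lookup 134.201.164.94: bits 10000110110010011010010001011110 walk d0:H0→d1:-→d2:-→d3:-→d4:-→d5:-→d6:-→d7:-→d8:-→d9:-→d10:-→d11:-→d12:-→d13:-→d14:-→d15:-→d16:-→d17:-→d18:-→d19:-→d20:-→d21:-→d22:-→d23:-→d24:-→d25:-→d26:-→d27:-→d28:-→d29:-→d30:-→d31:-→d32:H3 -> H3
  add 134.201.164.0/24 -> H0 at depth 24
  add 64.148.157.226/32 -> H2 at depth 32
  add 64.148.156.0/22 -> H0 at depth 22
  lookup 64.148.156.2: bits 01000000100101001001110 walk d0:H0→d1:-→d2:-→d3:-→d4:-→d5:-→d6:-→d7:-→d8:-→d9:-→d10:-→d11:-→d12:-→d13:-→d14:-→d15:-→d16:-→d17:-→d18:-→d19:-→d20:-→d21:-→d22:H0→d23:- -> H0
  lookup 134.201.164.90: bits 10000110110010011010010001011 walk d0:H0→d1:-→d2:-→d3:-→d4:-→d5:-→d6:-→d7:-→d8:-→d9:-→d10:-→d11:-→d12:-→d13:-→d14:-→d15:-→d16:-→d17:-→d18:-→d19:-→d20:-→d21:-→d22:-→d23:-→d24:H0→d25:-→d26:-→d27:-→d28:-→d29:- -> H0
  add 64.144.0.0/12 -> H2 at depth 12
  add 64.128.0.0/11 -> H1 at depth 11
  add 134.201.164.94/32 -> H3 at depth 32
  add 64.148.144.0/20 -> H1 at depth 20
  - 64.148.144.0/20 clear@20
  - 134.201.164.94/32 clear@32
  - 64.148.156.0/22 clear@22
  lookup 98.75.193.0: bits 01 walk d0:H0→d1:-→d2:- -> H0
  lookup 64.128.16.178: bits 01000000100 walk d0:H0→d1:-→d2:-→d3:-→d4:-→d5:-→d6:-→d7:-→d8:-→d9:-→d10:-→d11:H1 -> H1
  add 64.0.0.0/6 -> H2 at depth 6
  - 64.0.0.0/6 clear@6
  add 64.148.157.0/24 -> H1 at depth 24
  add 134.201.0.0/16 -> H1 at depth 16
  add 134.0.0.0/7 -> H0 at depth 7
  add 134.192.0.0/12 -> H0 at depth 12
  - 64.144.0.0/12 clear@12
  add 64.148.157.224/28 -> H1 at depth 28
  - 134.201.0.0/16 clear@16
  lookup 64.128.27.62: bits 01000000100 walk d0:H0→d1:-→d2:-→d3:-→d4:-→d5:-→d6:-→d7:-→d8:-→d9:-→d10:-→d11:H1 -> H1
  add 134.201.0.0/16 -> H1 at depth 16
  lookup 134.1.167.225: bits 10000110 walk d0:H0→d1:-→d2:-→d3:-→d4:-→d5:-→d6:-→d7:H0→d8:- -> H0
  lookup 134.201.0.0: bits 1000011011001001 walk d0:H0→d1:-→d2:-→d3:-→d4:-→d5:-→d6:-→d7:H0→d8:-→d9:-→d10:-→d11:-→d12:H0→d13:-→d14:-→d15:-→d16:H1 -> H1

== LOOKUPS ==
["H4","H4","no-route","H3","no-route","H3","H0","H0","H0","H1","H1","H0","H1"]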